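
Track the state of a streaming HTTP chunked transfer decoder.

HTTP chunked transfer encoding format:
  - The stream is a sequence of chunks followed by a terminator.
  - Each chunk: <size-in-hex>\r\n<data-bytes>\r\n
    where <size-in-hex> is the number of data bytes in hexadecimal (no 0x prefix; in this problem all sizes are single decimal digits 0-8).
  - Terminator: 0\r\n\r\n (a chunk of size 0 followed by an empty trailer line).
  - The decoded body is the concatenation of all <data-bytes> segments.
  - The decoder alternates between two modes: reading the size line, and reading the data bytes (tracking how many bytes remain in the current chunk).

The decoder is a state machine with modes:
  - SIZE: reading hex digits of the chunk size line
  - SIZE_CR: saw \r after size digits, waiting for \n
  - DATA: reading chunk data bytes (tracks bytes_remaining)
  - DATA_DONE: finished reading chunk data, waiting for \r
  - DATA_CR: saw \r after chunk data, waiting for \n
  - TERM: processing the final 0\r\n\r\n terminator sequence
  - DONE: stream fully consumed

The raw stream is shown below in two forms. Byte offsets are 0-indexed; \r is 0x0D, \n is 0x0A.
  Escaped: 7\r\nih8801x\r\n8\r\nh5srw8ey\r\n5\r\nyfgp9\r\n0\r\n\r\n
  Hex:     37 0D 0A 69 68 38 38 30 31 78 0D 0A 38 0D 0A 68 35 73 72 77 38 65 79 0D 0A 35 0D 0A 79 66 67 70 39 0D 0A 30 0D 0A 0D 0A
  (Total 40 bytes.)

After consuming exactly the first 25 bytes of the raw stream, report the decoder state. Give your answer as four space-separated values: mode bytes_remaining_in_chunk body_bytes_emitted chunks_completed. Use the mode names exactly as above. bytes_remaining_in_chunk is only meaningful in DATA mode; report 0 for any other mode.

Answer: SIZE 0 15 2

Derivation:
Byte 0 = '7': mode=SIZE remaining=0 emitted=0 chunks_done=0
Byte 1 = 0x0D: mode=SIZE_CR remaining=0 emitted=0 chunks_done=0
Byte 2 = 0x0A: mode=DATA remaining=7 emitted=0 chunks_done=0
Byte 3 = 'i': mode=DATA remaining=6 emitted=1 chunks_done=0
Byte 4 = 'h': mode=DATA remaining=5 emitted=2 chunks_done=0
Byte 5 = '8': mode=DATA remaining=4 emitted=3 chunks_done=0
Byte 6 = '8': mode=DATA remaining=3 emitted=4 chunks_done=0
Byte 7 = '0': mode=DATA remaining=2 emitted=5 chunks_done=0
Byte 8 = '1': mode=DATA remaining=1 emitted=6 chunks_done=0
Byte 9 = 'x': mode=DATA_DONE remaining=0 emitted=7 chunks_done=0
Byte 10 = 0x0D: mode=DATA_CR remaining=0 emitted=7 chunks_done=0
Byte 11 = 0x0A: mode=SIZE remaining=0 emitted=7 chunks_done=1
Byte 12 = '8': mode=SIZE remaining=0 emitted=7 chunks_done=1
Byte 13 = 0x0D: mode=SIZE_CR remaining=0 emitted=7 chunks_done=1
Byte 14 = 0x0A: mode=DATA remaining=8 emitted=7 chunks_done=1
Byte 15 = 'h': mode=DATA remaining=7 emitted=8 chunks_done=1
Byte 16 = '5': mode=DATA remaining=6 emitted=9 chunks_done=1
Byte 17 = 's': mode=DATA remaining=5 emitted=10 chunks_done=1
Byte 18 = 'r': mode=DATA remaining=4 emitted=11 chunks_done=1
Byte 19 = 'w': mode=DATA remaining=3 emitted=12 chunks_done=1
Byte 20 = '8': mode=DATA remaining=2 emitted=13 chunks_done=1
Byte 21 = 'e': mode=DATA remaining=1 emitted=14 chunks_done=1
Byte 22 = 'y': mode=DATA_DONE remaining=0 emitted=15 chunks_done=1
Byte 23 = 0x0D: mode=DATA_CR remaining=0 emitted=15 chunks_done=1
Byte 24 = 0x0A: mode=SIZE remaining=0 emitted=15 chunks_done=2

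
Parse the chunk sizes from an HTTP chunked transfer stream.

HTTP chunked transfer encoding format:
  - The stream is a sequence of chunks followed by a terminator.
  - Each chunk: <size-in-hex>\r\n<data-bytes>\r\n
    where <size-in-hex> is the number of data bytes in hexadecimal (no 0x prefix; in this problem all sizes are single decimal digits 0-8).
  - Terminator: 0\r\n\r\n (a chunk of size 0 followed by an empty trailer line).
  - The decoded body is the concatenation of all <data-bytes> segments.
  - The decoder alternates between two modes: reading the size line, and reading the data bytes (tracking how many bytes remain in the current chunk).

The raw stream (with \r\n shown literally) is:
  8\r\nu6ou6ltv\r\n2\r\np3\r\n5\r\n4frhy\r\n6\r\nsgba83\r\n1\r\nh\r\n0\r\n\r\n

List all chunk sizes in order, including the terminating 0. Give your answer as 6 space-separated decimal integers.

Chunk 1: stream[0..1]='8' size=0x8=8, data at stream[3..11]='u6ou6ltv' -> body[0..8], body so far='u6ou6ltv'
Chunk 2: stream[13..14]='2' size=0x2=2, data at stream[16..18]='p3' -> body[8..10], body so far='u6ou6ltvp3'
Chunk 3: stream[20..21]='5' size=0x5=5, data at stream[23..28]='4frhy' -> body[10..15], body so far='u6ou6ltvp34frhy'
Chunk 4: stream[30..31]='6' size=0x6=6, data at stream[33..39]='sgba83' -> body[15..21], body so far='u6ou6ltvp34frhysgba83'
Chunk 5: stream[41..42]='1' size=0x1=1, data at stream[44..45]='h' -> body[21..22], body so far='u6ou6ltvp34frhysgba83h'
Chunk 6: stream[47..48]='0' size=0 (terminator). Final body='u6ou6ltvp34frhysgba83h' (22 bytes)

Answer: 8 2 5 6 1 0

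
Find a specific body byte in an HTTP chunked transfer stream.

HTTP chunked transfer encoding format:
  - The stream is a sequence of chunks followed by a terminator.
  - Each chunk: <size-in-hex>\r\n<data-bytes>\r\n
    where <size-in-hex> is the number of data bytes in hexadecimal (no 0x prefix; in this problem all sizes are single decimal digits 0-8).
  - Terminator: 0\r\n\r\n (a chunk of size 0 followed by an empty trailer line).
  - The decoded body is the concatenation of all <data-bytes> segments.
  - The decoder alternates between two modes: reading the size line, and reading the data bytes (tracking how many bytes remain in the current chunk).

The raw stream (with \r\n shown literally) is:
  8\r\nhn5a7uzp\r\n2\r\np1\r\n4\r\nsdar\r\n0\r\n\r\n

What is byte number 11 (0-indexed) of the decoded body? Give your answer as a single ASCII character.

Answer: d

Derivation:
Chunk 1: stream[0..1]='8' size=0x8=8, data at stream[3..11]='hn5a7uzp' -> body[0..8], body so far='hn5a7uzp'
Chunk 2: stream[13..14]='2' size=0x2=2, data at stream[16..18]='p1' -> body[8..10], body so far='hn5a7uzpp1'
Chunk 3: stream[20..21]='4' size=0x4=4, data at stream[23..27]='sdar' -> body[10..14], body so far='hn5a7uzpp1sdar'
Chunk 4: stream[29..30]='0' size=0 (terminator). Final body='hn5a7uzpp1sdar' (14 bytes)
Body byte 11 = 'd'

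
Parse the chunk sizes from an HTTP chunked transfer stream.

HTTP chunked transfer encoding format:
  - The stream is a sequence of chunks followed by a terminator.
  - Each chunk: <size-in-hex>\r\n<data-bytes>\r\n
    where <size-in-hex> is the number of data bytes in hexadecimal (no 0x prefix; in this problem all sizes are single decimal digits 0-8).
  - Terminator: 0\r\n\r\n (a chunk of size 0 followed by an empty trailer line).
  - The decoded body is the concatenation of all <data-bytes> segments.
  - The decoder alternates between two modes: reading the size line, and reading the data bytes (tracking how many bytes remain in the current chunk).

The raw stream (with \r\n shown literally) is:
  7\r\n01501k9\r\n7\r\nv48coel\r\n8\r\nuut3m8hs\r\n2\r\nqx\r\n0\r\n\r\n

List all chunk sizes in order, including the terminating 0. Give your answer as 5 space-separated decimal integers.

Answer: 7 7 8 2 0

Derivation:
Chunk 1: stream[0..1]='7' size=0x7=7, data at stream[3..10]='01501k9' -> body[0..7], body so far='01501k9'
Chunk 2: stream[12..13]='7' size=0x7=7, data at stream[15..22]='v48coel' -> body[7..14], body so far='01501k9v48coel'
Chunk 3: stream[24..25]='8' size=0x8=8, data at stream[27..35]='uut3m8hs' -> body[14..22], body so far='01501k9v48coeluut3m8hs'
Chunk 4: stream[37..38]='2' size=0x2=2, data at stream[40..42]='qx' -> body[22..24], body so far='01501k9v48coeluut3m8hsqx'
Chunk 5: stream[44..45]='0' size=0 (terminator). Final body='01501k9v48coeluut3m8hsqx' (24 bytes)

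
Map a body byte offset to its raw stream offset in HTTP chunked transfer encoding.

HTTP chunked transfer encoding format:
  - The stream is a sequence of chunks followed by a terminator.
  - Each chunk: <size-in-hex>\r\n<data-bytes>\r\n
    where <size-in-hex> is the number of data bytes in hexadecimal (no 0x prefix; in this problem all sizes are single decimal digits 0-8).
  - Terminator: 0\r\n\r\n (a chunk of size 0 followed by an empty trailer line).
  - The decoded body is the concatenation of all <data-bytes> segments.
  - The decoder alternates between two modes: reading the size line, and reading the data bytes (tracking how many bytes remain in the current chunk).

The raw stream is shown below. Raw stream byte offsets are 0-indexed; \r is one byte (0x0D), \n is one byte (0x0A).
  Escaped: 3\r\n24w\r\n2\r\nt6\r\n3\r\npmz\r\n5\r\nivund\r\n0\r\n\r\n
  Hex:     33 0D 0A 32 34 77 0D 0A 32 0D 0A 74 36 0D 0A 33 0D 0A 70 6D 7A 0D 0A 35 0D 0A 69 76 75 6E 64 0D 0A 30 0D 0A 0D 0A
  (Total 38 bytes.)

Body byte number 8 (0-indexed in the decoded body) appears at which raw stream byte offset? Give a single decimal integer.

Chunk 1: stream[0..1]='3' size=0x3=3, data at stream[3..6]='24w' -> body[0..3], body so far='24w'
Chunk 2: stream[8..9]='2' size=0x2=2, data at stream[11..13]='t6' -> body[3..5], body so far='24wt6'
Chunk 3: stream[15..16]='3' size=0x3=3, data at stream[18..21]='pmz' -> body[5..8], body so far='24wt6pmz'
Chunk 4: stream[23..24]='5' size=0x5=5, data at stream[26..31]='ivund' -> body[8..13], body so far='24wt6pmzivund'
Chunk 5: stream[33..34]='0' size=0 (terminator). Final body='24wt6pmzivund' (13 bytes)
Body byte 8 at stream offset 26

Answer: 26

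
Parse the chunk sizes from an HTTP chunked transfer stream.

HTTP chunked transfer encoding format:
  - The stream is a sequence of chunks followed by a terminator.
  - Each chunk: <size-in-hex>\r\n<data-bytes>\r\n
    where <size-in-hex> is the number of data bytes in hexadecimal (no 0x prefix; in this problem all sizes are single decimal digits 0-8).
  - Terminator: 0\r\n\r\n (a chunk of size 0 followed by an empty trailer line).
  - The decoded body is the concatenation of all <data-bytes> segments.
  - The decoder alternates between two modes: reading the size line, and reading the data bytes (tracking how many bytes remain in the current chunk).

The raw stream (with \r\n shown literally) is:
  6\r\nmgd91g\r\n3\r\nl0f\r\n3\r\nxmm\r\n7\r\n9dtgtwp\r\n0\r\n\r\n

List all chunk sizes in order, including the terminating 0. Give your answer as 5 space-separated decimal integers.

Chunk 1: stream[0..1]='6' size=0x6=6, data at stream[3..9]='mgd91g' -> body[0..6], body so far='mgd91g'
Chunk 2: stream[11..12]='3' size=0x3=3, data at stream[14..17]='l0f' -> body[6..9], body so far='mgd91gl0f'
Chunk 3: stream[19..20]='3' size=0x3=3, data at stream[22..25]='xmm' -> body[9..12], body so far='mgd91gl0fxmm'
Chunk 4: stream[27..28]='7' size=0x7=7, data at stream[30..37]='9dtgtwp' -> body[12..19], body so far='mgd91gl0fxmm9dtgtwp'
Chunk 5: stream[39..40]='0' size=0 (terminator). Final body='mgd91gl0fxmm9dtgtwp' (19 bytes)

Answer: 6 3 3 7 0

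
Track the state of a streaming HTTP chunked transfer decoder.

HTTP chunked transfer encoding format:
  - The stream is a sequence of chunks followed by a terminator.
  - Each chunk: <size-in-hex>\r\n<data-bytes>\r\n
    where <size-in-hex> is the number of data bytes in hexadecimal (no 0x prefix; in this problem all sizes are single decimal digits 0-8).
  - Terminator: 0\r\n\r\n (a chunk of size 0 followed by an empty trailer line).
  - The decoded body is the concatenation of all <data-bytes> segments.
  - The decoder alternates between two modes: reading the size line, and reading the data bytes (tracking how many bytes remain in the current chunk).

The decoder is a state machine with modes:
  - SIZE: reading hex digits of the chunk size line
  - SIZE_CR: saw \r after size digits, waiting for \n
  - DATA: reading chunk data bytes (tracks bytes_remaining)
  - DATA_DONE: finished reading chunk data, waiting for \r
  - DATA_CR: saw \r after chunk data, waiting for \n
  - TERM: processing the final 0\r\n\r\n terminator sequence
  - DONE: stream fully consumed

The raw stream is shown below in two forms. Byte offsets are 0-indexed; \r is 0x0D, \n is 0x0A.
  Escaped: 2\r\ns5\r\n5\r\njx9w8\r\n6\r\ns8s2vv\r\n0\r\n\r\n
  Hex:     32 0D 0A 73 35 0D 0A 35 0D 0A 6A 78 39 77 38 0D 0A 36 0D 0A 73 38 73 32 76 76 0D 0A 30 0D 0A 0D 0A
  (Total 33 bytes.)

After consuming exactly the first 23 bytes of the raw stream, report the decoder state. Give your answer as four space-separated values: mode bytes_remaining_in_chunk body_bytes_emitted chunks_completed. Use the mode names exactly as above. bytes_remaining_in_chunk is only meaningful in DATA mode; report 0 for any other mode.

Byte 0 = '2': mode=SIZE remaining=0 emitted=0 chunks_done=0
Byte 1 = 0x0D: mode=SIZE_CR remaining=0 emitted=0 chunks_done=0
Byte 2 = 0x0A: mode=DATA remaining=2 emitted=0 chunks_done=0
Byte 3 = 's': mode=DATA remaining=1 emitted=1 chunks_done=0
Byte 4 = '5': mode=DATA_DONE remaining=0 emitted=2 chunks_done=0
Byte 5 = 0x0D: mode=DATA_CR remaining=0 emitted=2 chunks_done=0
Byte 6 = 0x0A: mode=SIZE remaining=0 emitted=2 chunks_done=1
Byte 7 = '5': mode=SIZE remaining=0 emitted=2 chunks_done=1
Byte 8 = 0x0D: mode=SIZE_CR remaining=0 emitted=2 chunks_done=1
Byte 9 = 0x0A: mode=DATA remaining=5 emitted=2 chunks_done=1
Byte 10 = 'j': mode=DATA remaining=4 emitted=3 chunks_done=1
Byte 11 = 'x': mode=DATA remaining=3 emitted=4 chunks_done=1
Byte 12 = '9': mode=DATA remaining=2 emitted=5 chunks_done=1
Byte 13 = 'w': mode=DATA remaining=1 emitted=6 chunks_done=1
Byte 14 = '8': mode=DATA_DONE remaining=0 emitted=7 chunks_done=1
Byte 15 = 0x0D: mode=DATA_CR remaining=0 emitted=7 chunks_done=1
Byte 16 = 0x0A: mode=SIZE remaining=0 emitted=7 chunks_done=2
Byte 17 = '6': mode=SIZE remaining=0 emitted=7 chunks_done=2
Byte 18 = 0x0D: mode=SIZE_CR remaining=0 emitted=7 chunks_done=2
Byte 19 = 0x0A: mode=DATA remaining=6 emitted=7 chunks_done=2
Byte 20 = 's': mode=DATA remaining=5 emitted=8 chunks_done=2
Byte 21 = '8': mode=DATA remaining=4 emitted=9 chunks_done=2
Byte 22 = 's': mode=DATA remaining=3 emitted=10 chunks_done=2

Answer: DATA 3 10 2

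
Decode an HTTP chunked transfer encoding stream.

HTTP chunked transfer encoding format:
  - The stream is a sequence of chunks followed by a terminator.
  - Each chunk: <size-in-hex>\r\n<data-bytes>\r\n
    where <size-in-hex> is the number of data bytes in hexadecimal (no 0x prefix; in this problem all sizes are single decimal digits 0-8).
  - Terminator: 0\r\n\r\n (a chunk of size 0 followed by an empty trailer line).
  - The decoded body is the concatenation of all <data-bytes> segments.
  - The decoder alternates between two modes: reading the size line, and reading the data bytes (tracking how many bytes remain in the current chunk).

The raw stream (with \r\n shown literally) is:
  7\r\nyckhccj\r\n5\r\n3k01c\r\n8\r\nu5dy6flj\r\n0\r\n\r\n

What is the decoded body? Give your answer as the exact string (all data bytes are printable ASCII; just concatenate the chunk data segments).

Answer: yckhccj3k01cu5dy6flj

Derivation:
Chunk 1: stream[0..1]='7' size=0x7=7, data at stream[3..10]='yckhccj' -> body[0..7], body so far='yckhccj'
Chunk 2: stream[12..13]='5' size=0x5=5, data at stream[15..20]='3k01c' -> body[7..12], body so far='yckhccj3k01c'
Chunk 3: stream[22..23]='8' size=0x8=8, data at stream[25..33]='u5dy6flj' -> body[12..20], body so far='yckhccj3k01cu5dy6flj'
Chunk 4: stream[35..36]='0' size=0 (terminator). Final body='yckhccj3k01cu5dy6flj' (20 bytes)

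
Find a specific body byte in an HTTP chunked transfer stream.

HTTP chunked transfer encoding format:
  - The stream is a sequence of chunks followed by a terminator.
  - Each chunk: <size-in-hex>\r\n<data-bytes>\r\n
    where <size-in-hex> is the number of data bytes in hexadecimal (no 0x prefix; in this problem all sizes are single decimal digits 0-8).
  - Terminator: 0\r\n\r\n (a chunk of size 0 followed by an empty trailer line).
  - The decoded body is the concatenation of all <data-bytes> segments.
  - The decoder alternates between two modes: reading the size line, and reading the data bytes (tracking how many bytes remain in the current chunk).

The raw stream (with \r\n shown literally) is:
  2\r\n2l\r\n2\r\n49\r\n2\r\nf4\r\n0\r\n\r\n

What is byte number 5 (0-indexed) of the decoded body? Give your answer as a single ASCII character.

Answer: 4

Derivation:
Chunk 1: stream[0..1]='2' size=0x2=2, data at stream[3..5]='2l' -> body[0..2], body so far='2l'
Chunk 2: stream[7..8]='2' size=0x2=2, data at stream[10..12]='49' -> body[2..4], body so far='2l49'
Chunk 3: stream[14..15]='2' size=0x2=2, data at stream[17..19]='f4' -> body[4..6], body so far='2l49f4'
Chunk 4: stream[21..22]='0' size=0 (terminator). Final body='2l49f4' (6 bytes)
Body byte 5 = '4'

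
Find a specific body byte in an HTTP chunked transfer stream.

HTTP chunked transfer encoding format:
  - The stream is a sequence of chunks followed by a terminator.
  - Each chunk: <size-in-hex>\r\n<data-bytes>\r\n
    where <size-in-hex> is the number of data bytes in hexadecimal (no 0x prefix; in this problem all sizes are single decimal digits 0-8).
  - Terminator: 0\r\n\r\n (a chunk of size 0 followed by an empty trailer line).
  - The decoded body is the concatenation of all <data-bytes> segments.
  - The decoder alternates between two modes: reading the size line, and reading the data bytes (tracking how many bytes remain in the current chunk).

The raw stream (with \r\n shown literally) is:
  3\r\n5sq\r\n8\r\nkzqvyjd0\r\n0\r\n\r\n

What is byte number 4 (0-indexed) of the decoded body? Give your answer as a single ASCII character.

Answer: z

Derivation:
Chunk 1: stream[0..1]='3' size=0x3=3, data at stream[3..6]='5sq' -> body[0..3], body so far='5sq'
Chunk 2: stream[8..9]='8' size=0x8=8, data at stream[11..19]='kzqvyjd0' -> body[3..11], body so far='5sqkzqvyjd0'
Chunk 3: stream[21..22]='0' size=0 (terminator). Final body='5sqkzqvyjd0' (11 bytes)
Body byte 4 = 'z'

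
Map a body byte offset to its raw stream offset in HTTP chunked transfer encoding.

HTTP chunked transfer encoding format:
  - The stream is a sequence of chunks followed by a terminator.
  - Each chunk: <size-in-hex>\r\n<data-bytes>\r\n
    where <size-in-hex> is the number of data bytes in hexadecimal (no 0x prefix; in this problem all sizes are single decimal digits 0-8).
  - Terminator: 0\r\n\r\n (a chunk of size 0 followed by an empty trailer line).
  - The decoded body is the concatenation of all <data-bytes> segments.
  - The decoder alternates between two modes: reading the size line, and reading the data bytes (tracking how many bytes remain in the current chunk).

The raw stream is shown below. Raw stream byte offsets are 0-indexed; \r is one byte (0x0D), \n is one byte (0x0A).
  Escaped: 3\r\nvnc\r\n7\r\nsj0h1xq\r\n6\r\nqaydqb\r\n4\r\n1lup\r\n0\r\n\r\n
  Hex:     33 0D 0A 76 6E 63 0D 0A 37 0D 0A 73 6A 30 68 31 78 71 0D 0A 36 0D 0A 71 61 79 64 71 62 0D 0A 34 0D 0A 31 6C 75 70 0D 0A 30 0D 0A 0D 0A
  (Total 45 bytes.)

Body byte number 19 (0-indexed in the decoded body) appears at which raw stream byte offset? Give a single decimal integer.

Answer: 37

Derivation:
Chunk 1: stream[0..1]='3' size=0x3=3, data at stream[3..6]='vnc' -> body[0..3], body so far='vnc'
Chunk 2: stream[8..9]='7' size=0x7=7, data at stream[11..18]='sj0h1xq' -> body[3..10], body so far='vncsj0h1xq'
Chunk 3: stream[20..21]='6' size=0x6=6, data at stream[23..29]='qaydqb' -> body[10..16], body so far='vncsj0h1xqqaydqb'
Chunk 4: stream[31..32]='4' size=0x4=4, data at stream[34..38]='1lup' -> body[16..20], body so far='vncsj0h1xqqaydqb1lup'
Chunk 5: stream[40..41]='0' size=0 (terminator). Final body='vncsj0h1xqqaydqb1lup' (20 bytes)
Body byte 19 at stream offset 37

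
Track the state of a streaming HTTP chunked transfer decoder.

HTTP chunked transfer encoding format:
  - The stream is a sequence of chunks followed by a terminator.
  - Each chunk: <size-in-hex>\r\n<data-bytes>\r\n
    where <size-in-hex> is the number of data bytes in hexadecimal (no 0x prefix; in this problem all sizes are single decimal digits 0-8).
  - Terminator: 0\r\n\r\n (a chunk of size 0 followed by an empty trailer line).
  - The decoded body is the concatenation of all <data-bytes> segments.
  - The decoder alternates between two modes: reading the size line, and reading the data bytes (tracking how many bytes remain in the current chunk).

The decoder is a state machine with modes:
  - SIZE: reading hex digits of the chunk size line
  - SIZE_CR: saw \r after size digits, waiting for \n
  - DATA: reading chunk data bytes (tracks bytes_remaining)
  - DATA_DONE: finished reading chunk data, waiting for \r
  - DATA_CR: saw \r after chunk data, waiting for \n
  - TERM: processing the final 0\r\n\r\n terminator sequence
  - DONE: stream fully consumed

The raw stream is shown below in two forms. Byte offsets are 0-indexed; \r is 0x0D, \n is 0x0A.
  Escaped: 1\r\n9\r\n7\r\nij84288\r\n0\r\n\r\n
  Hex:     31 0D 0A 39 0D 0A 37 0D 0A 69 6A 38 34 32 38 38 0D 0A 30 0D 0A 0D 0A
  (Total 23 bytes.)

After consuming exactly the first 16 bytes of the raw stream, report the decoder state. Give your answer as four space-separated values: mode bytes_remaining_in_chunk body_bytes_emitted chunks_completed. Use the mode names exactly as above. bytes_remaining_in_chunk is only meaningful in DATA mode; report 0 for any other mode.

Byte 0 = '1': mode=SIZE remaining=0 emitted=0 chunks_done=0
Byte 1 = 0x0D: mode=SIZE_CR remaining=0 emitted=0 chunks_done=0
Byte 2 = 0x0A: mode=DATA remaining=1 emitted=0 chunks_done=0
Byte 3 = '9': mode=DATA_DONE remaining=0 emitted=1 chunks_done=0
Byte 4 = 0x0D: mode=DATA_CR remaining=0 emitted=1 chunks_done=0
Byte 5 = 0x0A: mode=SIZE remaining=0 emitted=1 chunks_done=1
Byte 6 = '7': mode=SIZE remaining=0 emitted=1 chunks_done=1
Byte 7 = 0x0D: mode=SIZE_CR remaining=0 emitted=1 chunks_done=1
Byte 8 = 0x0A: mode=DATA remaining=7 emitted=1 chunks_done=1
Byte 9 = 'i': mode=DATA remaining=6 emitted=2 chunks_done=1
Byte 10 = 'j': mode=DATA remaining=5 emitted=3 chunks_done=1
Byte 11 = '8': mode=DATA remaining=4 emitted=4 chunks_done=1
Byte 12 = '4': mode=DATA remaining=3 emitted=5 chunks_done=1
Byte 13 = '2': mode=DATA remaining=2 emitted=6 chunks_done=1
Byte 14 = '8': mode=DATA remaining=1 emitted=7 chunks_done=1
Byte 15 = '8': mode=DATA_DONE remaining=0 emitted=8 chunks_done=1

Answer: DATA_DONE 0 8 1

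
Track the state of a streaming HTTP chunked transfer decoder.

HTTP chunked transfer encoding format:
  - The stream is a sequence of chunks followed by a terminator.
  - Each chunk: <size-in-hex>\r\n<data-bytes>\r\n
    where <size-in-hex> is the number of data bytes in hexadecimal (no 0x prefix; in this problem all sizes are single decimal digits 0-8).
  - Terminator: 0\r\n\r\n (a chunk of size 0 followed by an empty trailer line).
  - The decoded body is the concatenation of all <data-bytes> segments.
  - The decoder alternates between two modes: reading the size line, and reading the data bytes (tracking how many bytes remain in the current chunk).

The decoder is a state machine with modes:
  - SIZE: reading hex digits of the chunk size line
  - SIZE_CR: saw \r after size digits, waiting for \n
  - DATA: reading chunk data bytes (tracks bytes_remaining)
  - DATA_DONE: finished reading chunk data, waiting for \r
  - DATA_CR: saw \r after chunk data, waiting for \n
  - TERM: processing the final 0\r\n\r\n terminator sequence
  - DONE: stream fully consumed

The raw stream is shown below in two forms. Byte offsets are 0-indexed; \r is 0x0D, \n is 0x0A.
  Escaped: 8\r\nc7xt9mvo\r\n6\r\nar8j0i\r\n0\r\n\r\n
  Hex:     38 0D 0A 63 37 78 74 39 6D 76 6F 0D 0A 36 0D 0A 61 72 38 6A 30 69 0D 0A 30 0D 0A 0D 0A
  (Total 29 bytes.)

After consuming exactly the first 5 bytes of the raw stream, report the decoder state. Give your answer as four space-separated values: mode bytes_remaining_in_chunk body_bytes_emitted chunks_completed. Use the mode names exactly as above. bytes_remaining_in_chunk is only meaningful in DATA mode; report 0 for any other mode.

Byte 0 = '8': mode=SIZE remaining=0 emitted=0 chunks_done=0
Byte 1 = 0x0D: mode=SIZE_CR remaining=0 emitted=0 chunks_done=0
Byte 2 = 0x0A: mode=DATA remaining=8 emitted=0 chunks_done=0
Byte 3 = 'c': mode=DATA remaining=7 emitted=1 chunks_done=0
Byte 4 = '7': mode=DATA remaining=6 emitted=2 chunks_done=0

Answer: DATA 6 2 0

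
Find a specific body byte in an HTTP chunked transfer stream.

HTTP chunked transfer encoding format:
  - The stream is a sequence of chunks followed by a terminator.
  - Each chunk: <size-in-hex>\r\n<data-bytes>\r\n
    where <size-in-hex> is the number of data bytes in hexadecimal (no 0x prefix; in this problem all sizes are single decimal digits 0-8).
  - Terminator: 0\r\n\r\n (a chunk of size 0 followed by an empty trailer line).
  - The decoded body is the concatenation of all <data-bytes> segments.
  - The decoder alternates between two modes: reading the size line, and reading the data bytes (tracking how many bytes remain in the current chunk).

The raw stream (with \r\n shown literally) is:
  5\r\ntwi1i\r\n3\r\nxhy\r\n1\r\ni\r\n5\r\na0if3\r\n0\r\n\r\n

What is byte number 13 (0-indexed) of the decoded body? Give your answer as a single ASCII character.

Answer: 3

Derivation:
Chunk 1: stream[0..1]='5' size=0x5=5, data at stream[3..8]='twi1i' -> body[0..5], body so far='twi1i'
Chunk 2: stream[10..11]='3' size=0x3=3, data at stream[13..16]='xhy' -> body[5..8], body so far='twi1ixhy'
Chunk 3: stream[18..19]='1' size=0x1=1, data at stream[21..22]='i' -> body[8..9], body so far='twi1ixhyi'
Chunk 4: stream[24..25]='5' size=0x5=5, data at stream[27..32]='a0if3' -> body[9..14], body so far='twi1ixhyia0if3'
Chunk 5: stream[34..35]='0' size=0 (terminator). Final body='twi1ixhyia0if3' (14 bytes)
Body byte 13 = '3'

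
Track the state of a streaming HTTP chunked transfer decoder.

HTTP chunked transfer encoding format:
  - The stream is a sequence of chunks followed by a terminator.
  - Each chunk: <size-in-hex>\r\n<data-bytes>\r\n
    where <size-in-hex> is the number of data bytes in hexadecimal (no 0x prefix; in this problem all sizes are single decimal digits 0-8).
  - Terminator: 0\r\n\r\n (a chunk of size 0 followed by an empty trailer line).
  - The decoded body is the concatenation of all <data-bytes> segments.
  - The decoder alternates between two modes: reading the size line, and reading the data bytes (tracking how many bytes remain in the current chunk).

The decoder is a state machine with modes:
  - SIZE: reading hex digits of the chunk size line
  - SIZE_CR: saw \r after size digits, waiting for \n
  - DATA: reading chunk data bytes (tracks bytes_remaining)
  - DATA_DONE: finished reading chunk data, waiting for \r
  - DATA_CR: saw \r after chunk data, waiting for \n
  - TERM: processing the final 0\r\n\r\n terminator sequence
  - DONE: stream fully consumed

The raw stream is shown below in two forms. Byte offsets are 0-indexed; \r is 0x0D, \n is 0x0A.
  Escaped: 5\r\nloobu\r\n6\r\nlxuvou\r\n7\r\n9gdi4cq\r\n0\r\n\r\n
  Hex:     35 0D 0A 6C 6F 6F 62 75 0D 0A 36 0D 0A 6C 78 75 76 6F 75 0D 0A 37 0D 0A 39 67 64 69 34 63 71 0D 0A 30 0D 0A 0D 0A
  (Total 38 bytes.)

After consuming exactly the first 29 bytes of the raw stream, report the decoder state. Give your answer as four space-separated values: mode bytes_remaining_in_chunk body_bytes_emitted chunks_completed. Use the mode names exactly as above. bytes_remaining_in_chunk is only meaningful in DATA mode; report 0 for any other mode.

Byte 0 = '5': mode=SIZE remaining=0 emitted=0 chunks_done=0
Byte 1 = 0x0D: mode=SIZE_CR remaining=0 emitted=0 chunks_done=0
Byte 2 = 0x0A: mode=DATA remaining=5 emitted=0 chunks_done=0
Byte 3 = 'l': mode=DATA remaining=4 emitted=1 chunks_done=0
Byte 4 = 'o': mode=DATA remaining=3 emitted=2 chunks_done=0
Byte 5 = 'o': mode=DATA remaining=2 emitted=3 chunks_done=0
Byte 6 = 'b': mode=DATA remaining=1 emitted=4 chunks_done=0
Byte 7 = 'u': mode=DATA_DONE remaining=0 emitted=5 chunks_done=0
Byte 8 = 0x0D: mode=DATA_CR remaining=0 emitted=5 chunks_done=0
Byte 9 = 0x0A: mode=SIZE remaining=0 emitted=5 chunks_done=1
Byte 10 = '6': mode=SIZE remaining=0 emitted=5 chunks_done=1
Byte 11 = 0x0D: mode=SIZE_CR remaining=0 emitted=5 chunks_done=1
Byte 12 = 0x0A: mode=DATA remaining=6 emitted=5 chunks_done=1
Byte 13 = 'l': mode=DATA remaining=5 emitted=6 chunks_done=1
Byte 14 = 'x': mode=DATA remaining=4 emitted=7 chunks_done=1
Byte 15 = 'u': mode=DATA remaining=3 emitted=8 chunks_done=1
Byte 16 = 'v': mode=DATA remaining=2 emitted=9 chunks_done=1
Byte 17 = 'o': mode=DATA remaining=1 emitted=10 chunks_done=1
Byte 18 = 'u': mode=DATA_DONE remaining=0 emitted=11 chunks_done=1
Byte 19 = 0x0D: mode=DATA_CR remaining=0 emitted=11 chunks_done=1
Byte 20 = 0x0A: mode=SIZE remaining=0 emitted=11 chunks_done=2
Byte 21 = '7': mode=SIZE remaining=0 emitted=11 chunks_done=2
Byte 22 = 0x0D: mode=SIZE_CR remaining=0 emitted=11 chunks_done=2
Byte 23 = 0x0A: mode=DATA remaining=7 emitted=11 chunks_done=2
Byte 24 = '9': mode=DATA remaining=6 emitted=12 chunks_done=2
Byte 25 = 'g': mode=DATA remaining=5 emitted=13 chunks_done=2
Byte 26 = 'd': mode=DATA remaining=4 emitted=14 chunks_done=2
Byte 27 = 'i': mode=DATA remaining=3 emitted=15 chunks_done=2
Byte 28 = '4': mode=DATA remaining=2 emitted=16 chunks_done=2

Answer: DATA 2 16 2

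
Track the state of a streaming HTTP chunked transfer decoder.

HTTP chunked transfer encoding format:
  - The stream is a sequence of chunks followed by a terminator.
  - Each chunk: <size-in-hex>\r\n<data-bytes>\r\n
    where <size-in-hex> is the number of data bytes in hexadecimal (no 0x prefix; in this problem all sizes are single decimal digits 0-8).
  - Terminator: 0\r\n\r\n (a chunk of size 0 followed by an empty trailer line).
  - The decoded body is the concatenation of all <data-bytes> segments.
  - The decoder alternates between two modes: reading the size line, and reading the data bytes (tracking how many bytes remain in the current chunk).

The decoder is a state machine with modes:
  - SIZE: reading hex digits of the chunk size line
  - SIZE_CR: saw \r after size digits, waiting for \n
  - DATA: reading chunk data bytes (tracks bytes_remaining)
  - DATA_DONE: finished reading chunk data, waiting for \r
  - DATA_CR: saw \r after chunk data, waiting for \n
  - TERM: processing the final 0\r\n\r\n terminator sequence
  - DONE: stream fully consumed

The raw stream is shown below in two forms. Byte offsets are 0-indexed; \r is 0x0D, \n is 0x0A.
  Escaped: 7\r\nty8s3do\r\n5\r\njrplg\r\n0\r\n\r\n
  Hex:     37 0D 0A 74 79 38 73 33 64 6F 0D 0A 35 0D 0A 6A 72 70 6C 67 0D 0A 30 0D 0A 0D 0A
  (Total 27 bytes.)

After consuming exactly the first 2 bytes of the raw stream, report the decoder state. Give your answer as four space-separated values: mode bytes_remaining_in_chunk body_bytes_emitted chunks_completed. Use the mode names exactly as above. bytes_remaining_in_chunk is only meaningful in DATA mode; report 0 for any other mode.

Answer: SIZE_CR 0 0 0

Derivation:
Byte 0 = '7': mode=SIZE remaining=0 emitted=0 chunks_done=0
Byte 1 = 0x0D: mode=SIZE_CR remaining=0 emitted=0 chunks_done=0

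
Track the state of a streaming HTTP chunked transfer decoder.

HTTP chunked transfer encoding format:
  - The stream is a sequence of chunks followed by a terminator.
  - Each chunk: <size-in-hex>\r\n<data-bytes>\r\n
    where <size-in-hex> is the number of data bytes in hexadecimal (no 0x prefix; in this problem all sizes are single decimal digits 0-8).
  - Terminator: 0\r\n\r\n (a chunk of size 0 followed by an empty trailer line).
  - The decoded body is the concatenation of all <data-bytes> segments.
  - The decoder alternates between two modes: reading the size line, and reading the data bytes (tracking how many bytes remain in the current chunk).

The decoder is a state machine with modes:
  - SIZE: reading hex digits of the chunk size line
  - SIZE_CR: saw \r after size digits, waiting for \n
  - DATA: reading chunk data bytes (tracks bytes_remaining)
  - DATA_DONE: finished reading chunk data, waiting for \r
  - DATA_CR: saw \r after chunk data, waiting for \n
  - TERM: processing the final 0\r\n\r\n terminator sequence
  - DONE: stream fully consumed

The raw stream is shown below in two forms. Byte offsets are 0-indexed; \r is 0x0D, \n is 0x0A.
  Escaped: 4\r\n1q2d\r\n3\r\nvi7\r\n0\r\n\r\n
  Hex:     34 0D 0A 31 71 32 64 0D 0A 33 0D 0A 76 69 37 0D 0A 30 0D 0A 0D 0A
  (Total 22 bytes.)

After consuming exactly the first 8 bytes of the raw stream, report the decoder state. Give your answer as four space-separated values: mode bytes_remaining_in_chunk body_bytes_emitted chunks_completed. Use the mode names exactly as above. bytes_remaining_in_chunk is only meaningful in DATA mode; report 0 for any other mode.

Byte 0 = '4': mode=SIZE remaining=0 emitted=0 chunks_done=0
Byte 1 = 0x0D: mode=SIZE_CR remaining=0 emitted=0 chunks_done=0
Byte 2 = 0x0A: mode=DATA remaining=4 emitted=0 chunks_done=0
Byte 3 = '1': mode=DATA remaining=3 emitted=1 chunks_done=0
Byte 4 = 'q': mode=DATA remaining=2 emitted=2 chunks_done=0
Byte 5 = '2': mode=DATA remaining=1 emitted=3 chunks_done=0
Byte 6 = 'd': mode=DATA_DONE remaining=0 emitted=4 chunks_done=0
Byte 7 = 0x0D: mode=DATA_CR remaining=0 emitted=4 chunks_done=0

Answer: DATA_CR 0 4 0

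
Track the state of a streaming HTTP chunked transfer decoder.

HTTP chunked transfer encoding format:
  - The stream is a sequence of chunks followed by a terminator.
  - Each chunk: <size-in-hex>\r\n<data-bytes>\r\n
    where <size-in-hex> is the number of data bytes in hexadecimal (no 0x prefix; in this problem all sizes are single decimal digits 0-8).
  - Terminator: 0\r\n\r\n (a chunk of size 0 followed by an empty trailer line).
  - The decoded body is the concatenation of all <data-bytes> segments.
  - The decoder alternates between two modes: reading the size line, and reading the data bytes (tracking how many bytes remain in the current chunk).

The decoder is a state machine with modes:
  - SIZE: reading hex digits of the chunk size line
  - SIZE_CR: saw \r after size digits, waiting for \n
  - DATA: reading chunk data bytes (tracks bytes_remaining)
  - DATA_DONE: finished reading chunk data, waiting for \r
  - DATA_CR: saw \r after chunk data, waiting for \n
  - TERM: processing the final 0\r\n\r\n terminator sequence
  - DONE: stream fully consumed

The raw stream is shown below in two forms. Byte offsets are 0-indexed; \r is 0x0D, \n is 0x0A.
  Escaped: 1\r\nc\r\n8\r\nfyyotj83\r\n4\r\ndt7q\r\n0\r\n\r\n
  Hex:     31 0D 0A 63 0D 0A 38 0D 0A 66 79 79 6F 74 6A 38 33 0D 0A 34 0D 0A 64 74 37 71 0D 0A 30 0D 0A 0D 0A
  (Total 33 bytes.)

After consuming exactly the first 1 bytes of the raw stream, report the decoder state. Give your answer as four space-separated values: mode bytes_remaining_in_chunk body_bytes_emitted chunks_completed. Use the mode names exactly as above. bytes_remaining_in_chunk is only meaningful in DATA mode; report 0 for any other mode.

Byte 0 = '1': mode=SIZE remaining=0 emitted=0 chunks_done=0

Answer: SIZE 0 0 0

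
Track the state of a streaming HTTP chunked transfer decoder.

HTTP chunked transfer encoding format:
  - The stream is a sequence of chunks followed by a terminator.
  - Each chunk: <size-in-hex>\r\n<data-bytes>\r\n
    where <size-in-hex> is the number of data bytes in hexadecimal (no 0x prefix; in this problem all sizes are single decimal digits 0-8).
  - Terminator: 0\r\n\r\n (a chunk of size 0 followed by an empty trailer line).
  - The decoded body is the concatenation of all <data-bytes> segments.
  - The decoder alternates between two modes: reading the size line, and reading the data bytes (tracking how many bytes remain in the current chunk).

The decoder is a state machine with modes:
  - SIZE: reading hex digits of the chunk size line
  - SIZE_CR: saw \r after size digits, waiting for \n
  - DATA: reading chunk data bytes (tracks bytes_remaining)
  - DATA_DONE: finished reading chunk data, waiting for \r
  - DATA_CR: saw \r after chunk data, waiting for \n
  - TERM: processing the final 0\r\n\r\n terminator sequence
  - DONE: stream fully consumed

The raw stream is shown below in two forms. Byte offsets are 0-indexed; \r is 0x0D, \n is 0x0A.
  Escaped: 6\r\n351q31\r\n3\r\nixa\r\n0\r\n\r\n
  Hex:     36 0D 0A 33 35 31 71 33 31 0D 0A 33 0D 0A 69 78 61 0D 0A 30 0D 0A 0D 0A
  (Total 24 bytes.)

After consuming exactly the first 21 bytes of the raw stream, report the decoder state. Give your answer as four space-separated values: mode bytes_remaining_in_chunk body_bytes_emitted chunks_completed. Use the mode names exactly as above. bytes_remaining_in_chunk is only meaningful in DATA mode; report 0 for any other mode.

Byte 0 = '6': mode=SIZE remaining=0 emitted=0 chunks_done=0
Byte 1 = 0x0D: mode=SIZE_CR remaining=0 emitted=0 chunks_done=0
Byte 2 = 0x0A: mode=DATA remaining=6 emitted=0 chunks_done=0
Byte 3 = '3': mode=DATA remaining=5 emitted=1 chunks_done=0
Byte 4 = '5': mode=DATA remaining=4 emitted=2 chunks_done=0
Byte 5 = '1': mode=DATA remaining=3 emitted=3 chunks_done=0
Byte 6 = 'q': mode=DATA remaining=2 emitted=4 chunks_done=0
Byte 7 = '3': mode=DATA remaining=1 emitted=5 chunks_done=0
Byte 8 = '1': mode=DATA_DONE remaining=0 emitted=6 chunks_done=0
Byte 9 = 0x0D: mode=DATA_CR remaining=0 emitted=6 chunks_done=0
Byte 10 = 0x0A: mode=SIZE remaining=0 emitted=6 chunks_done=1
Byte 11 = '3': mode=SIZE remaining=0 emitted=6 chunks_done=1
Byte 12 = 0x0D: mode=SIZE_CR remaining=0 emitted=6 chunks_done=1
Byte 13 = 0x0A: mode=DATA remaining=3 emitted=6 chunks_done=1
Byte 14 = 'i': mode=DATA remaining=2 emitted=7 chunks_done=1
Byte 15 = 'x': mode=DATA remaining=1 emitted=8 chunks_done=1
Byte 16 = 'a': mode=DATA_DONE remaining=0 emitted=9 chunks_done=1
Byte 17 = 0x0D: mode=DATA_CR remaining=0 emitted=9 chunks_done=1
Byte 18 = 0x0A: mode=SIZE remaining=0 emitted=9 chunks_done=2
Byte 19 = '0': mode=SIZE remaining=0 emitted=9 chunks_done=2
Byte 20 = 0x0D: mode=SIZE_CR remaining=0 emitted=9 chunks_done=2

Answer: SIZE_CR 0 9 2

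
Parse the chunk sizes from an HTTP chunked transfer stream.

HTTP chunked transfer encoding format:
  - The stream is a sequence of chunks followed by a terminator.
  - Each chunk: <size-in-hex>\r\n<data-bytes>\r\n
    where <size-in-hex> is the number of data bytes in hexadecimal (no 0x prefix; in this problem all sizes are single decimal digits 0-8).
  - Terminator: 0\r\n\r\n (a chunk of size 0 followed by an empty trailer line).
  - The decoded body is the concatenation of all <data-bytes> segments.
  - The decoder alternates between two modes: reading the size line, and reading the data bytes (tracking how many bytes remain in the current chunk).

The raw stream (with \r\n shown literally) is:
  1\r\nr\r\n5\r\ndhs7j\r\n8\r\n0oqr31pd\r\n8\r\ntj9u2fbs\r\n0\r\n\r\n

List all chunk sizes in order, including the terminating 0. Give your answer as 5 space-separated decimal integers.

Chunk 1: stream[0..1]='1' size=0x1=1, data at stream[3..4]='r' -> body[0..1], body so far='r'
Chunk 2: stream[6..7]='5' size=0x5=5, data at stream[9..14]='dhs7j' -> body[1..6], body so far='rdhs7j'
Chunk 3: stream[16..17]='8' size=0x8=8, data at stream[19..27]='0oqr31pd' -> body[6..14], body so far='rdhs7j0oqr31pd'
Chunk 4: stream[29..30]='8' size=0x8=8, data at stream[32..40]='tj9u2fbs' -> body[14..22], body so far='rdhs7j0oqr31pdtj9u2fbs'
Chunk 5: stream[42..43]='0' size=0 (terminator). Final body='rdhs7j0oqr31pdtj9u2fbs' (22 bytes)

Answer: 1 5 8 8 0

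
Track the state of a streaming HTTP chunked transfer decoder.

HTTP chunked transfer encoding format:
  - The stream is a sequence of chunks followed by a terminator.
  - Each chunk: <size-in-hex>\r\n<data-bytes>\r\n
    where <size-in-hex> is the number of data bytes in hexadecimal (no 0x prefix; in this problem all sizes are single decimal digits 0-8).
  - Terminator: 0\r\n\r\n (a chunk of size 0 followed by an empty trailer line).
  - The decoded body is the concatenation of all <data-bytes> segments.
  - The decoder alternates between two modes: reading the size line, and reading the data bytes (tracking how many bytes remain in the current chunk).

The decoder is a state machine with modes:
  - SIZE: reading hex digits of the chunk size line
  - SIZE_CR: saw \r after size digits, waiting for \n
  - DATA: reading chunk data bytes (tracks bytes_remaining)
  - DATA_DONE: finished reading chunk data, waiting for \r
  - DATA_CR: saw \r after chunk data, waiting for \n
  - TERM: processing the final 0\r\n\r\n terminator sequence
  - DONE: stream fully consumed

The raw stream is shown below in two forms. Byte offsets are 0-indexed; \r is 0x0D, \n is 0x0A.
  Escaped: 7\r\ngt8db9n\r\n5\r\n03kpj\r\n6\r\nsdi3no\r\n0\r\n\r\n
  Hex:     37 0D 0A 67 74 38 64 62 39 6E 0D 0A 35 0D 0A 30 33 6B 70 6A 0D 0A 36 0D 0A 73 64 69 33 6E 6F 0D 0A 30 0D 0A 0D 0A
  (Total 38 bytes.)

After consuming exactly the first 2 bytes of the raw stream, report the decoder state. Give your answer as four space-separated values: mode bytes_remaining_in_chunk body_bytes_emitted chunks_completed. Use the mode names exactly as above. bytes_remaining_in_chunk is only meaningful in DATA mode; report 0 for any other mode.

Byte 0 = '7': mode=SIZE remaining=0 emitted=0 chunks_done=0
Byte 1 = 0x0D: mode=SIZE_CR remaining=0 emitted=0 chunks_done=0

Answer: SIZE_CR 0 0 0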